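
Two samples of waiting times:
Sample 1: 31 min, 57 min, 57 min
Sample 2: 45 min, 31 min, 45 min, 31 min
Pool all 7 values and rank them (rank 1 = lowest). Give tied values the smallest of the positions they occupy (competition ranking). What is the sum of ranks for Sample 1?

Sorted (ascending): 31, 31, 31, 45, 45, 57, 57
The 3 values of 31 occupy positions 1–3 → each gets rank 1.
The 2 values of 45 occupy positions 4–5 → each gets rank 4.
The 2 values of 57 occupy positions 6–7 → each gets rank 6.
Sample 1 values → pooled ranks: 31→1, 57→6, 57→6
Rank sum = 1 + 6 + 6 = 13

13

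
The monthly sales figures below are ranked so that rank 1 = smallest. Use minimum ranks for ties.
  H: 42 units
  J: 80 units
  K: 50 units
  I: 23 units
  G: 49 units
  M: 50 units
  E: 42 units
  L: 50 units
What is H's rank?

Sorted (ascending): 23, 42, 42, 49, 50, 50, 50, 80
The 2 values of 42 occupy positions 2–3 → each gets rank 2.
The 3 values of 50 occupy positions 5–7 → each gets rank 5.
H has value 42 units → rank 2.

2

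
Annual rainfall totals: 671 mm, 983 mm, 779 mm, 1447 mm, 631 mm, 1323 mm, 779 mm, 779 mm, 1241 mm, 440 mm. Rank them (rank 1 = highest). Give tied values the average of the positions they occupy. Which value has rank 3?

1241

Sorted (descending): 1447, 1323, 1241, 983, 779, 779, 779, 671, 631, 440
The 3 values of 779 occupy positions 5–7 → average rank 6.
Rank 3 → value 1241.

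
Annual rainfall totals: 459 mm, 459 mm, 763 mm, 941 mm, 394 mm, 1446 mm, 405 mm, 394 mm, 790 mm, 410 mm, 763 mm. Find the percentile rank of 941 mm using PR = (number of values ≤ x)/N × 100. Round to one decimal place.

90.9

N = 11.
Strictly below 941: 9. Equal to 941: 1.
PR = 10/11 × 100 = 90.9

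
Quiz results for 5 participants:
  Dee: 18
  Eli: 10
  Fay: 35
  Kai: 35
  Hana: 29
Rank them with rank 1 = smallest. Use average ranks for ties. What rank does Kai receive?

Sorted (ascending): 10, 18, 29, 35, 35
The 2 values of 35 occupy positions 4–5 → average rank (4+5)/2 = 4.5.
Kai has value 35 → rank 4.5.

4.5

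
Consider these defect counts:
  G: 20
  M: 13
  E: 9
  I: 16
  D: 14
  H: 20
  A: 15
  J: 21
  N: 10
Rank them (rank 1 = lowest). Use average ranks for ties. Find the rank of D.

4

Sorted (ascending): 9, 10, 13, 14, 15, 16, 20, 20, 21
The 2 values of 20 occupy positions 7–8 → average rank (7+8)/2 = 7.5.
D has value 14 → rank 4.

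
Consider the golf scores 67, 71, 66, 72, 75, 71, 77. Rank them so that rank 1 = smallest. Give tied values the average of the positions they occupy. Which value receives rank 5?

Sorted (ascending): 66, 67, 71, 71, 72, 75, 77
The 2 values of 71 occupy positions 3–4 → average rank (3+4)/2 = 3.5.
Rank 5 → value 72.

72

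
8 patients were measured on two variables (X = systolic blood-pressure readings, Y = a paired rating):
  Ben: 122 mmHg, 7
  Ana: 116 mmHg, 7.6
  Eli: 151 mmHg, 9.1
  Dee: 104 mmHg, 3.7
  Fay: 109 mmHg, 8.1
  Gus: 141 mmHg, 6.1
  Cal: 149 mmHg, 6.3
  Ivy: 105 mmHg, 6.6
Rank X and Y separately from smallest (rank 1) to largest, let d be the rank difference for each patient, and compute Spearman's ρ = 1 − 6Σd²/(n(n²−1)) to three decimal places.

0.333

Ranks of variable 1: 5, 4, 8, 1, 3, 6, 7, 2
Ranks of variable 2: 5, 6, 8, 1, 7, 2, 3, 4
d = r₁ − r₂: 0, -2, 0, 0, -4, 4, 4, -2
d²: 0, 4, 0, 0, 16, 16, 16, 4; Σd² = 56
ρ = 1 − 6·56/(8·63) = 1 − 336/504 = 0.333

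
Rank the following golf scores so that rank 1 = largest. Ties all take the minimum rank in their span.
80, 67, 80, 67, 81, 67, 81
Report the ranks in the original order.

Sorted (descending): 81, 81, 80, 80, 67, 67, 67
The 2 values of 81 occupy positions 1–2 → each gets rank 1.
The 2 values of 80 occupy positions 3–4 → each gets rank 3.
The 3 values of 67 occupy positions 5–7 → each gets rank 5.

3, 5, 3, 5, 1, 5, 1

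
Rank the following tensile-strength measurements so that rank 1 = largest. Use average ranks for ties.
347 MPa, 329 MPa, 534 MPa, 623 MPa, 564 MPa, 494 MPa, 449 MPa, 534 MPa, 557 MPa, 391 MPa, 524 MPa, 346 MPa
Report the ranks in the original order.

Sorted (descending): 623, 564, 557, 534, 534, 524, 494, 449, 391, 347, 346, 329
The 2 values of 534 occupy positions 4–5 → average rank (4+5)/2 = 4.5.

10, 12, 4.5, 1, 2, 7, 8, 4.5, 3, 9, 6, 11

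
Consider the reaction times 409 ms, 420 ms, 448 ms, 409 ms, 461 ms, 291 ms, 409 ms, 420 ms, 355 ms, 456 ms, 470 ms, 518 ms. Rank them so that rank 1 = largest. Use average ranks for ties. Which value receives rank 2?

Sorted (descending): 518, 470, 461, 456, 448, 420, 420, 409, 409, 409, 355, 291
The 2 values of 420 occupy positions 6–7 → average rank (6+7)/2 = 6.5.
The 3 values of 409 occupy positions 8–10 → average rank 9.
Rank 2 → value 470.

470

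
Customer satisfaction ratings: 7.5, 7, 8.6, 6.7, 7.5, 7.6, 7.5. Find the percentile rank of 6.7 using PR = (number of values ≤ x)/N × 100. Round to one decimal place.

N = 7.
Strictly below 6.7: 0. Equal to 6.7: 1.
PR = 1/7 × 100 = 14.3

14.3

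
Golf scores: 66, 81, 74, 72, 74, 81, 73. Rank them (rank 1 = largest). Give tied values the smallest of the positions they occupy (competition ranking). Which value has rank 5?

Sorted (descending): 81, 81, 74, 74, 73, 72, 66
The 2 values of 81 occupy positions 1–2 → each gets rank 1.
The 2 values of 74 occupy positions 3–4 → each gets rank 3.
Rank 5 → value 73.

73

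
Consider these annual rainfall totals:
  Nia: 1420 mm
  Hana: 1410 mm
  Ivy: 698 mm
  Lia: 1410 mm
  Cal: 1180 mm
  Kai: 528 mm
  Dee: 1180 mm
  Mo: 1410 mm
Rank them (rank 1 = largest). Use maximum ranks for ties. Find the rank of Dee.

Sorted (descending): 1420, 1410, 1410, 1410, 1180, 1180, 698, 528
The 3 values of 1410 occupy positions 2–4 → each gets rank 4.
The 2 values of 1180 occupy positions 5–6 → each gets rank 6.
Dee has value 1180 mm → rank 6.

6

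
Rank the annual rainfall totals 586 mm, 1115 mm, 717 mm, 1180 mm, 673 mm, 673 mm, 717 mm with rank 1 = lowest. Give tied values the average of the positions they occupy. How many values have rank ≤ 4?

Sorted (ascending): 586, 673, 673, 717, 717, 1115, 1180
The 2 values of 673 occupy positions 2–3 → average rank (2+3)/2 = 2.5.
The 2 values of 717 occupy positions 4–5 → average rank (4+5)/2 = 4.5.
Ranks ≤ 4: {1, 2.5, 2.5} → 3 values.

3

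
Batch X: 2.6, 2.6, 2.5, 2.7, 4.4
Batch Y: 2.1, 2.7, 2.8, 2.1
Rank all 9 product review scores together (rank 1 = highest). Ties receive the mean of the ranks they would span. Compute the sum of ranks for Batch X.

Sorted (descending): 4.4, 2.8, 2.7, 2.7, 2.6, 2.6, 2.5, 2.1, 2.1
The 2 values of 2.7 occupy positions 3–4 → average rank (3+4)/2 = 3.5.
The 2 values of 2.6 occupy positions 5–6 → average rank (5+6)/2 = 5.5.
The 2 values of 2.1 occupy positions 8–9 → average rank (8+9)/2 = 8.5.
Batch X values → pooled ranks: 2.6→5.5, 2.6→5.5, 2.5→7, 2.7→3.5, 4.4→1
Rank sum = 5.5 + 5.5 + 7 + 3.5 + 1 = 22.5

22.5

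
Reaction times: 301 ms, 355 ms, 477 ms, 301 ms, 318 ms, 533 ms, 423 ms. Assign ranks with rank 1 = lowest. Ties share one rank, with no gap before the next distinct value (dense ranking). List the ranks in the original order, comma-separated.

Sorted (ascending): 301, 301, 318, 355, 423, 477, 533
The 2 values of 301 share dense rank 1.
Remaining distinct values take the next consecutive integers.

1, 3, 5, 1, 2, 6, 4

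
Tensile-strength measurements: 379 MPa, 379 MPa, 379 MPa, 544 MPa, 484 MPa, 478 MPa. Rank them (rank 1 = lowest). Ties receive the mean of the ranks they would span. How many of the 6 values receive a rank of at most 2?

3

Sorted (ascending): 379, 379, 379, 478, 484, 544
The 3 values of 379 occupy positions 1–3 → average rank 2.
Ranks ≤ 2: {2, 2, 2} → 3 values.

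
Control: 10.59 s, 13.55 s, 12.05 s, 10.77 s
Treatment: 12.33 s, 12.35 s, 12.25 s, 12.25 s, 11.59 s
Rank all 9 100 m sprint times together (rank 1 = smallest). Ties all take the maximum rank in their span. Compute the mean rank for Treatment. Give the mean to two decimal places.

Sorted (ascending): 10.59, 10.77, 11.59, 12.05, 12.25, 12.25, 12.33, 12.35, 13.55
The 2 values of 12.25 occupy positions 5–6 → each gets rank 6.
Treatment values → pooled ranks: 12.33→7, 12.35→8, 12.25→6, 12.25→6, 11.59→3
Mean rank = (7 + 8 + 6 + 6 + 3) / 5 = 6.00

6.00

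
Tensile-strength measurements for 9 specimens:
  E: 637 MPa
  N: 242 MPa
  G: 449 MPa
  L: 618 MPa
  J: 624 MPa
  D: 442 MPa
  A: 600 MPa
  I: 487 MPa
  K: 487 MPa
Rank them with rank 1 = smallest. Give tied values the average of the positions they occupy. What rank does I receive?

4.5

Sorted (ascending): 242, 442, 449, 487, 487, 600, 618, 624, 637
The 2 values of 487 occupy positions 4–5 → average rank (4+5)/2 = 4.5.
I has value 487 MPa → rank 4.5.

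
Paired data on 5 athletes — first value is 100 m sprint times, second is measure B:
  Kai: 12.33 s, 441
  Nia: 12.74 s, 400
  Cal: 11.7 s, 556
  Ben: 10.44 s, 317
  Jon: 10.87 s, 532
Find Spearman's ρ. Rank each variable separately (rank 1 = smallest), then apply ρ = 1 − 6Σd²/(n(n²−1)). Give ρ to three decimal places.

Ranks of variable 1: 4, 5, 3, 1, 2
Ranks of variable 2: 3, 2, 5, 1, 4
d = r₁ − r₂: 1, 3, -2, 0, -2
d²: 1, 9, 4, 0, 4; Σd² = 18
ρ = 1 − 6·18/(5·24) = 1 − 108/120 = 0.100

0.100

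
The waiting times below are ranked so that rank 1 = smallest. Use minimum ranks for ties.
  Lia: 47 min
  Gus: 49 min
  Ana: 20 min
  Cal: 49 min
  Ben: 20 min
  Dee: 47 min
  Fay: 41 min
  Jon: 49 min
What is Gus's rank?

Sorted (ascending): 20, 20, 41, 47, 47, 49, 49, 49
The 2 values of 20 occupy positions 1–2 → each gets rank 1.
The 2 values of 47 occupy positions 4–5 → each gets rank 4.
The 3 values of 49 occupy positions 6–8 → each gets rank 6.
Gus has value 49 min → rank 6.

6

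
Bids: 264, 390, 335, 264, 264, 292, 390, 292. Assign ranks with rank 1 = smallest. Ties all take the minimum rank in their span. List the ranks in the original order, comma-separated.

Sorted (ascending): 264, 264, 264, 292, 292, 335, 390, 390
The 3 values of 264 occupy positions 1–3 → each gets rank 1.
The 2 values of 292 occupy positions 4–5 → each gets rank 4.
The 2 values of 390 occupy positions 7–8 → each gets rank 7.

1, 7, 6, 1, 1, 4, 7, 4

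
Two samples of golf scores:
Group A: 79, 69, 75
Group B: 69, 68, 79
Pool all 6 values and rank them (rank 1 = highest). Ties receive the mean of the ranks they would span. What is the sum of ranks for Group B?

Sorted (descending): 79, 79, 75, 69, 69, 68
The 2 values of 79 occupy positions 1–2 → average rank (1+2)/2 = 1.5.
The 2 values of 69 occupy positions 4–5 → average rank (4+5)/2 = 4.5.
Group B values → pooled ranks: 69→4.5, 68→6, 79→1.5
Rank sum = 4.5 + 6 + 1.5 = 12

12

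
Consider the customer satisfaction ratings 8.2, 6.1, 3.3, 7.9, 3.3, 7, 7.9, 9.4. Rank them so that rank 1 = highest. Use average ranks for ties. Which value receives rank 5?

7

Sorted (descending): 9.4, 8.2, 7.9, 7.9, 7, 6.1, 3.3, 3.3
The 2 values of 7.9 occupy positions 3–4 → average rank (3+4)/2 = 3.5.
The 2 values of 3.3 occupy positions 7–8 → average rank (7+8)/2 = 7.5.
Rank 5 → value 7.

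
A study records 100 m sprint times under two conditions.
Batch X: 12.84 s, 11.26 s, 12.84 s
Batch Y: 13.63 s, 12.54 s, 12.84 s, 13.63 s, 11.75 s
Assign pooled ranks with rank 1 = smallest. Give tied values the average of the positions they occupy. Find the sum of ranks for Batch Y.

25

Sorted (ascending): 11.26, 11.75, 12.54, 12.84, 12.84, 12.84, 13.63, 13.63
The 3 values of 12.84 occupy positions 4–6 → average rank 5.
The 2 values of 13.63 occupy positions 7–8 → average rank (7+8)/2 = 7.5.
Batch Y values → pooled ranks: 13.63→7.5, 12.54→3, 12.84→5, 13.63→7.5, 11.75→2
Rank sum = 7.5 + 3 + 5 + 7.5 + 2 = 25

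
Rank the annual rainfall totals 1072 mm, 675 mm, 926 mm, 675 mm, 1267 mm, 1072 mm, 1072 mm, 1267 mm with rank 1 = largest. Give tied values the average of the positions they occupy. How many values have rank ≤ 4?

5

Sorted (descending): 1267, 1267, 1072, 1072, 1072, 926, 675, 675
The 2 values of 1267 occupy positions 1–2 → average rank (1+2)/2 = 1.5.
The 3 values of 1072 occupy positions 3–5 → average rank 4.
The 2 values of 675 occupy positions 7–8 → average rank (7+8)/2 = 7.5.
Ranks ≤ 4: {1.5, 1.5, 4, 4, 4} → 5 values.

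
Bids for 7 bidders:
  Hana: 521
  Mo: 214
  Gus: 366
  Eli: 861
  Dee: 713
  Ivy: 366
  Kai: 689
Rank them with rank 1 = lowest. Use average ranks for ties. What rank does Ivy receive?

Sorted (ascending): 214, 366, 366, 521, 689, 713, 861
The 2 values of 366 occupy positions 2–3 → average rank (2+3)/2 = 2.5.
Ivy has value 366 → rank 2.5.

2.5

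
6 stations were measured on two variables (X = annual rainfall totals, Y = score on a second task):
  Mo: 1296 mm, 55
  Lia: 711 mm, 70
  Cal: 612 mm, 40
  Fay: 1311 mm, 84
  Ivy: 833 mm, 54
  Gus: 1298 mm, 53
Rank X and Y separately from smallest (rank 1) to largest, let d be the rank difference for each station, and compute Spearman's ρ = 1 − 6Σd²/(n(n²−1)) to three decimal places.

Ranks of variable 1: 4, 2, 1, 6, 3, 5
Ranks of variable 2: 4, 5, 1, 6, 3, 2
d = r₁ − r₂: 0, -3, 0, 0, 0, 3
d²: 0, 9, 0, 0, 0, 9; Σd² = 18
ρ = 1 − 6·18/(6·35) = 1 − 108/210 = 0.486

0.486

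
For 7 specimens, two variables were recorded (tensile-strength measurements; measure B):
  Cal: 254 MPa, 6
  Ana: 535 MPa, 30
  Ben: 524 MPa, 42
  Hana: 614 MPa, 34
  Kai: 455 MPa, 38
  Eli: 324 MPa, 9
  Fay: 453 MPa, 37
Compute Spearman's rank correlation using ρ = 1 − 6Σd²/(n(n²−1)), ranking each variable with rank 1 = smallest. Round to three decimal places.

0.464

Ranks of variable 1: 1, 6, 5, 7, 4, 2, 3
Ranks of variable 2: 1, 3, 7, 4, 6, 2, 5
d = r₁ − r₂: 0, 3, -2, 3, -2, 0, -2
d²: 0, 9, 4, 9, 4, 0, 4; Σd² = 30
ρ = 1 − 6·30/(7·48) = 1 − 180/336 = 0.464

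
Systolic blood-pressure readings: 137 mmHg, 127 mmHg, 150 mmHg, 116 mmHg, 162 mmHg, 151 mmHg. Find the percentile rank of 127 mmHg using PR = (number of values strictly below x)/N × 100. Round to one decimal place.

N = 6.
Strictly below 127: 1. Equal to 127: 1.
PR = 1/6 × 100 = 16.7

16.7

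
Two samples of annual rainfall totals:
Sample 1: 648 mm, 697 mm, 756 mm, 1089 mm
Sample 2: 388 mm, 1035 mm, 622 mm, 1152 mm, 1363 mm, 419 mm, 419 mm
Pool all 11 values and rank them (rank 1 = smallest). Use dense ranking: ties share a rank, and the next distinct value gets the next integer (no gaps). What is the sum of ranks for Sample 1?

23

Sorted (ascending): 388, 419, 419, 622, 648, 697, 756, 1035, 1089, 1152, 1363
The 2 values of 419 share dense rank 2.
Remaining distinct values take the next consecutive integers.
Sample 1 values → pooled ranks: 648→4, 697→5, 756→6, 1089→8
Rank sum = 4 + 5 + 6 + 8 = 23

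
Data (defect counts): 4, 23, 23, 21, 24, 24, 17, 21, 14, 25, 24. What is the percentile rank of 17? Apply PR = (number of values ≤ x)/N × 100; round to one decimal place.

27.3

N = 11.
Strictly below 17: 2. Equal to 17: 1.
PR = 3/11 × 100 = 27.3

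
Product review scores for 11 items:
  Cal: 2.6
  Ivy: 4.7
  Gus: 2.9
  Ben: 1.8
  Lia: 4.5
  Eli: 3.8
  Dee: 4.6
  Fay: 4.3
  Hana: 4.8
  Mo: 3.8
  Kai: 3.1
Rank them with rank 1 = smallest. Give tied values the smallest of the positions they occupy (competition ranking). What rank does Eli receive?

Sorted (ascending): 1.8, 2.6, 2.9, 3.1, 3.8, 3.8, 4.3, 4.5, 4.6, 4.7, 4.8
The 2 values of 3.8 occupy positions 5–6 → each gets rank 5.
Eli has value 3.8 → rank 5.

5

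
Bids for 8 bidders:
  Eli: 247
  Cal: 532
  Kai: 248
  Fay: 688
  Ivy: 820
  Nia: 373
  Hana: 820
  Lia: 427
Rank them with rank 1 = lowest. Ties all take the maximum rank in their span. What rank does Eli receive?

Sorted (ascending): 247, 248, 373, 427, 532, 688, 820, 820
The 2 values of 820 occupy positions 7–8 → each gets rank 8.
Eli has value 247 → rank 1.

1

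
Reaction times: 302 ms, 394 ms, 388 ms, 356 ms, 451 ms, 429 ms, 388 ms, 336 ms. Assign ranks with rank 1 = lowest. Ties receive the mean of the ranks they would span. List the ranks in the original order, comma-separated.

1, 6, 4.5, 3, 8, 7, 4.5, 2

Sorted (ascending): 302, 336, 356, 388, 388, 394, 429, 451
The 2 values of 388 occupy positions 4–5 → average rank (4+5)/2 = 4.5.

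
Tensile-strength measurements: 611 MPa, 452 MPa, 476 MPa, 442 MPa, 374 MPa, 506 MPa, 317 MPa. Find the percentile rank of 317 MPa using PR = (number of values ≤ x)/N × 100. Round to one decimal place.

14.3

N = 7.
Strictly below 317: 0. Equal to 317: 1.
PR = 1/7 × 100 = 14.3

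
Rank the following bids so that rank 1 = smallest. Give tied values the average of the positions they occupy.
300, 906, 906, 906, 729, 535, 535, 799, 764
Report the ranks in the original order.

1, 8, 8, 8, 4, 2.5, 2.5, 6, 5

Sorted (ascending): 300, 535, 535, 729, 764, 799, 906, 906, 906
The 2 values of 535 occupy positions 2–3 → average rank (2+3)/2 = 2.5.
The 3 values of 906 occupy positions 7–9 → average rank 8.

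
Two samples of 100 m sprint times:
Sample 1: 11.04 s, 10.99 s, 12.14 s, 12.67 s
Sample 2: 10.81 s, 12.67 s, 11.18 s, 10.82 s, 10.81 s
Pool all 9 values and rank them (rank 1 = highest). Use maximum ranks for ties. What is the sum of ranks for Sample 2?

Sorted (descending): 12.67, 12.67, 12.14, 11.18, 11.04, 10.99, 10.82, 10.81, 10.81
The 2 values of 12.67 occupy positions 1–2 → each gets rank 2.
The 2 values of 10.81 occupy positions 8–9 → each gets rank 9.
Sample 2 values → pooled ranks: 10.81→9, 12.67→2, 11.18→4, 10.82→7, 10.81→9
Rank sum = 9 + 2 + 4 + 7 + 9 = 31

31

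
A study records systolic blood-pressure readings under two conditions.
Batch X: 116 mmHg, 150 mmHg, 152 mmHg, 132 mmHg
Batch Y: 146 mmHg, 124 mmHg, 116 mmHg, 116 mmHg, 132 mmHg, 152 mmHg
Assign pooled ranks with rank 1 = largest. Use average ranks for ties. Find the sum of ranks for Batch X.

19

Sorted (descending): 152, 152, 150, 146, 132, 132, 124, 116, 116, 116
The 2 values of 152 occupy positions 1–2 → average rank (1+2)/2 = 1.5.
The 2 values of 132 occupy positions 5–6 → average rank (5+6)/2 = 5.5.
The 3 values of 116 occupy positions 8–10 → average rank 9.
Batch X values → pooled ranks: 116→9, 150→3, 152→1.5, 132→5.5
Rank sum = 9 + 3 + 1.5 + 5.5 = 19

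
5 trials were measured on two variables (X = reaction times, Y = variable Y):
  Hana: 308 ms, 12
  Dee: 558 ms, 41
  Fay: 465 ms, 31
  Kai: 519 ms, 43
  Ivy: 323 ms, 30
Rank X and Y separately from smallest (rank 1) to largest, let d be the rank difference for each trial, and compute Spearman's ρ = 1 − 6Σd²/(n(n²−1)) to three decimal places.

0.900

Ranks of variable 1: 1, 5, 3, 4, 2
Ranks of variable 2: 1, 4, 3, 5, 2
d = r₁ − r₂: 0, 1, 0, -1, 0
d²: 0, 1, 0, 1, 0; Σd² = 2
ρ = 1 − 6·2/(5·24) = 1 − 12/120 = 0.900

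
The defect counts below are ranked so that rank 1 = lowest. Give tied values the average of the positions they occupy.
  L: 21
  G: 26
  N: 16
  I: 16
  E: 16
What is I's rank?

2

Sorted (ascending): 16, 16, 16, 21, 26
The 3 values of 16 occupy positions 1–3 → average rank 2.
I has value 16 → rank 2.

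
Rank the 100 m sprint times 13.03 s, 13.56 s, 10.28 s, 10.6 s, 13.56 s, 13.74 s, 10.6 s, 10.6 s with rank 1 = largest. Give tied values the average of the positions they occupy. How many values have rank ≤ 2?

Sorted (descending): 13.74, 13.56, 13.56, 13.03, 10.6, 10.6, 10.6, 10.28
The 2 values of 13.56 occupy positions 2–3 → average rank (2+3)/2 = 2.5.
The 3 values of 10.6 occupy positions 5–7 → average rank 6.
Ranks ≤ 2: {1} → 1 value.

1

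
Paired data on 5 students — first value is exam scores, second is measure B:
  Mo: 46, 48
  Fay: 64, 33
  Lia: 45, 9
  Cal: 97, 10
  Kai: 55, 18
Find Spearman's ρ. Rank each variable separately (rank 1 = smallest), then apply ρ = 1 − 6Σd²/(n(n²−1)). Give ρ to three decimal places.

0.100

Ranks of variable 1: 2, 4, 1, 5, 3
Ranks of variable 2: 5, 4, 1, 2, 3
d = r₁ − r₂: -3, 0, 0, 3, 0
d²: 9, 0, 0, 9, 0; Σd² = 18
ρ = 1 − 6·18/(5·24) = 1 − 108/120 = 0.100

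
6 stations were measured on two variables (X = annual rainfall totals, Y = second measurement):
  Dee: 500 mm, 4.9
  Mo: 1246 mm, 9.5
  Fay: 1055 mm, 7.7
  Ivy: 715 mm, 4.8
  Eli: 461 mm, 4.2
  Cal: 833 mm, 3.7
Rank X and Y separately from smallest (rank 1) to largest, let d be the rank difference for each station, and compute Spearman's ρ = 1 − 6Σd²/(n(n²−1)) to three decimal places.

0.600

Ranks of variable 1: 2, 6, 5, 3, 1, 4
Ranks of variable 2: 4, 6, 5, 3, 2, 1
d = r₁ − r₂: -2, 0, 0, 0, -1, 3
d²: 4, 0, 0, 0, 1, 9; Σd² = 14
ρ = 1 − 6·14/(6·35) = 1 − 84/210 = 0.600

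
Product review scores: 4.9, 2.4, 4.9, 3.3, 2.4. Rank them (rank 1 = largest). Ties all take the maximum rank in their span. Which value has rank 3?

3.3

Sorted (descending): 4.9, 4.9, 3.3, 2.4, 2.4
The 2 values of 4.9 occupy positions 1–2 → each gets rank 2.
The 2 values of 2.4 occupy positions 4–5 → each gets rank 5.
Rank 3 → value 3.3.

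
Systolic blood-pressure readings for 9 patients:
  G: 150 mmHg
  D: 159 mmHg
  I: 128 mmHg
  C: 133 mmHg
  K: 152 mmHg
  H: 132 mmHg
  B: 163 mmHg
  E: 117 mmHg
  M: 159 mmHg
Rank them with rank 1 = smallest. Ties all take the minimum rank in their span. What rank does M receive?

Sorted (ascending): 117, 128, 132, 133, 150, 152, 159, 159, 163
The 2 values of 159 occupy positions 7–8 → each gets rank 7.
M has value 159 mmHg → rank 7.

7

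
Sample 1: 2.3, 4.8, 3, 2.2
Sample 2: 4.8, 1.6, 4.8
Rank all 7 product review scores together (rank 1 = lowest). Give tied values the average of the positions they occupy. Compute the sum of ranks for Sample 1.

Sorted (ascending): 1.6, 2.2, 2.3, 3, 4.8, 4.8, 4.8
The 3 values of 4.8 occupy positions 5–7 → average rank 6.
Sample 1 values → pooled ranks: 2.3→3, 4.8→6, 3→4, 2.2→2
Rank sum = 3 + 6 + 4 + 2 = 15

15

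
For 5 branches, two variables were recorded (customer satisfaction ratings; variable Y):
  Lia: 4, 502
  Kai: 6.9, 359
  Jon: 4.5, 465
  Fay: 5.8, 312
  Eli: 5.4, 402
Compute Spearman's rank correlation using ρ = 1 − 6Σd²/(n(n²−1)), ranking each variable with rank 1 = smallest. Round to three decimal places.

-0.900

Ranks of variable 1: 1, 5, 2, 4, 3
Ranks of variable 2: 5, 2, 4, 1, 3
d = r₁ − r₂: -4, 3, -2, 3, 0
d²: 16, 9, 4, 9, 0; Σd² = 38
ρ = 1 − 6·38/(5·24) = 1 − 228/120 = -0.900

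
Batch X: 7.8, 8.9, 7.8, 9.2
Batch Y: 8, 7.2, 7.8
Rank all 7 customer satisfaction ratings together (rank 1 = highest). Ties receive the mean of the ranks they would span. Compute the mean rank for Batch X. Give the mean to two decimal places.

3.25

Sorted (descending): 9.2, 8.9, 8, 7.8, 7.8, 7.8, 7.2
The 3 values of 7.8 occupy positions 4–6 → average rank 5.
Batch X values → pooled ranks: 7.8→5, 8.9→2, 7.8→5, 9.2→1
Mean rank = (5 + 2 + 5 + 1) / 4 = 3.25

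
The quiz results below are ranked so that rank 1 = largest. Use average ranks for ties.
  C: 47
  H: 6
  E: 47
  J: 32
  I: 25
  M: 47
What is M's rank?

2

Sorted (descending): 47, 47, 47, 32, 25, 6
The 3 values of 47 occupy positions 1–3 → average rank 2.
M has value 47 → rank 2.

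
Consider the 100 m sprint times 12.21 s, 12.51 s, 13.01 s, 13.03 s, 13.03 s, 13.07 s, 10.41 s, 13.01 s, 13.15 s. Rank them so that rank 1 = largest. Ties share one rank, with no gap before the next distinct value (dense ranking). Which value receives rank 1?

13.15

Sorted (descending): 13.15, 13.07, 13.03, 13.03, 13.01, 13.01, 12.51, 12.21, 10.41
The 2 values of 13.03 share dense rank 3.
The 2 values of 13.01 share dense rank 4.
Remaining distinct values take the next consecutive integers.
Rank 1 → value 13.15.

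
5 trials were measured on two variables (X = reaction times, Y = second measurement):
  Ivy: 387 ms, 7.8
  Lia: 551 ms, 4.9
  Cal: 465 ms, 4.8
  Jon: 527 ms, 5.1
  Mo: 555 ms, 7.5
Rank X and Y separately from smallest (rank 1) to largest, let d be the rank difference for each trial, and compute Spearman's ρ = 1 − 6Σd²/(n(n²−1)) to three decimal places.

-0.100

Ranks of variable 1: 1, 4, 2, 3, 5
Ranks of variable 2: 5, 2, 1, 3, 4
d = r₁ − r₂: -4, 2, 1, 0, 1
d²: 16, 4, 1, 0, 1; Σd² = 22
ρ = 1 − 6·22/(5·24) = 1 − 132/120 = -0.100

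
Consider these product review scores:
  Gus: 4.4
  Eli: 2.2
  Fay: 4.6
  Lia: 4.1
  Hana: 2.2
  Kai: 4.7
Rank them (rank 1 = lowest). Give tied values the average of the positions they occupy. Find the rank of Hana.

Sorted (ascending): 2.2, 2.2, 4.1, 4.4, 4.6, 4.7
The 2 values of 2.2 occupy positions 1–2 → average rank (1+2)/2 = 1.5.
Hana has value 2.2 → rank 1.5.

1.5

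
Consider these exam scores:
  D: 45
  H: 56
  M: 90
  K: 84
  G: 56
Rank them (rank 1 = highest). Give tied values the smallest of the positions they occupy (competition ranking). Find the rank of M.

Sorted (descending): 90, 84, 56, 56, 45
The 2 values of 56 occupy positions 3–4 → each gets rank 3.
M has value 90 → rank 1.

1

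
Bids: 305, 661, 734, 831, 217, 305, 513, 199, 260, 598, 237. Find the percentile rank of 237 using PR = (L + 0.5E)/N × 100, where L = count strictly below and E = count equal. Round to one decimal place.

N = 11.
Strictly below 237: 2. Equal to 237: 1.
PR = (2 + 0.5·1)/11 × 100 = 22.7

22.7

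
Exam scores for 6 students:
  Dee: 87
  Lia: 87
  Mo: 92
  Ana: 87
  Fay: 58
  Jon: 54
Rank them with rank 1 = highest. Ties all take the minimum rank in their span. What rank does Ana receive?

Sorted (descending): 92, 87, 87, 87, 58, 54
The 3 values of 87 occupy positions 2–4 → each gets rank 2.
Ana has value 87 → rank 2.

2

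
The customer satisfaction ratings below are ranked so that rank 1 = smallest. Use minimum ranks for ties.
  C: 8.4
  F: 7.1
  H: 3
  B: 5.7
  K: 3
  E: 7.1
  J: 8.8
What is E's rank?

Sorted (ascending): 3, 3, 5.7, 7.1, 7.1, 8.4, 8.8
The 2 values of 3 occupy positions 1–2 → each gets rank 1.
The 2 values of 7.1 occupy positions 4–5 → each gets rank 4.
E has value 7.1 → rank 4.

4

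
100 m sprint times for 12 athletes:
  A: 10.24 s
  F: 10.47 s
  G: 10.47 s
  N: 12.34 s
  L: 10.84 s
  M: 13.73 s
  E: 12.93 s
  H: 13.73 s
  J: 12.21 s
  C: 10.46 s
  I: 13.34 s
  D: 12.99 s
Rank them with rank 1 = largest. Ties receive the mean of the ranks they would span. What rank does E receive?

Sorted (descending): 13.73, 13.73, 13.34, 12.99, 12.93, 12.34, 12.21, 10.84, 10.47, 10.47, 10.46, 10.24
The 2 values of 13.73 occupy positions 1–2 → average rank (1+2)/2 = 1.5.
The 2 values of 10.47 occupy positions 9–10 → average rank (9+10)/2 = 9.5.
E has value 12.93 s → rank 5.

5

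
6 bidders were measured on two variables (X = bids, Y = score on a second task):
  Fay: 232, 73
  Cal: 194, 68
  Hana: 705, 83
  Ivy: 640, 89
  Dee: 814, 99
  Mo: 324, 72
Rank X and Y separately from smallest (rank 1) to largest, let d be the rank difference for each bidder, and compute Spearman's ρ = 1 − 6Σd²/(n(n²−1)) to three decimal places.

Ranks of variable 1: 2, 1, 5, 4, 6, 3
Ranks of variable 2: 3, 1, 4, 5, 6, 2
d = r₁ − r₂: -1, 0, 1, -1, 0, 1
d²: 1, 0, 1, 1, 0, 1; Σd² = 4
ρ = 1 − 6·4/(6·35) = 1 − 24/210 = 0.886

0.886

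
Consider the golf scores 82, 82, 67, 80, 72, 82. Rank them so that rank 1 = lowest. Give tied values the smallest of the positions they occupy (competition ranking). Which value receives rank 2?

72

Sorted (ascending): 67, 72, 80, 82, 82, 82
The 3 values of 82 occupy positions 4–6 → each gets rank 4.
Rank 2 → value 72.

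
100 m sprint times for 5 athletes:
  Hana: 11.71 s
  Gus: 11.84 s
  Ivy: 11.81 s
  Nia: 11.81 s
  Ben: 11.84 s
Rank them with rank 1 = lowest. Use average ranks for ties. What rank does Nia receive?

Sorted (ascending): 11.71, 11.81, 11.81, 11.84, 11.84
The 2 values of 11.81 occupy positions 2–3 → average rank (2+3)/2 = 2.5.
The 2 values of 11.84 occupy positions 4–5 → average rank (4+5)/2 = 4.5.
Nia has value 11.81 s → rank 2.5.

2.5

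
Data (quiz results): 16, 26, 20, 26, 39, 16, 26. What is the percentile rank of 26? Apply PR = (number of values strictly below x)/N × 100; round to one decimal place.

42.9

N = 7.
Strictly below 26: 3. Equal to 26: 3.
PR = 3/7 × 100 = 42.9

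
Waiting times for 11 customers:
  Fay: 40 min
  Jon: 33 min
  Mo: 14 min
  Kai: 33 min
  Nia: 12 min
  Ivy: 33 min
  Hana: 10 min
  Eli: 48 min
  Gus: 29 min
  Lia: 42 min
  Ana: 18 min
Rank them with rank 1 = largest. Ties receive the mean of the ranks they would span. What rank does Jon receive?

5

Sorted (descending): 48, 42, 40, 33, 33, 33, 29, 18, 14, 12, 10
The 3 values of 33 occupy positions 4–6 → average rank 5.
Jon has value 33 min → rank 5.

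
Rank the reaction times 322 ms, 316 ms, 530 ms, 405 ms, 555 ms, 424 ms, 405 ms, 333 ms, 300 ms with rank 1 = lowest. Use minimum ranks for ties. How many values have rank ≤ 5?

Sorted (ascending): 300, 316, 322, 333, 405, 405, 424, 530, 555
The 2 values of 405 occupy positions 5–6 → each gets rank 5.
Ranks ≤ 5: {1, 2, 3, 4, 5, 5} → 6 values.

6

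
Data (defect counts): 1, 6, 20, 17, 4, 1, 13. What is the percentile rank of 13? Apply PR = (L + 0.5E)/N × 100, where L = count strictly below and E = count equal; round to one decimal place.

N = 7.
Strictly below 13: 4. Equal to 13: 1.
PR = (4 + 0.5·1)/7 × 100 = 64.3

64.3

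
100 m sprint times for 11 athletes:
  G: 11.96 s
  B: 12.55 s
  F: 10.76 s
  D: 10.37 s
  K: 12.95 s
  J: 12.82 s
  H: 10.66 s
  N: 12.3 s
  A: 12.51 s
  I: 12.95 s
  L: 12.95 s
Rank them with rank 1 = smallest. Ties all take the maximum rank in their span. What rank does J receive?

8

Sorted (ascending): 10.37, 10.66, 10.76, 11.96, 12.3, 12.51, 12.55, 12.82, 12.95, 12.95, 12.95
The 3 values of 12.95 occupy positions 9–11 → each gets rank 11.
J has value 12.82 s → rank 8.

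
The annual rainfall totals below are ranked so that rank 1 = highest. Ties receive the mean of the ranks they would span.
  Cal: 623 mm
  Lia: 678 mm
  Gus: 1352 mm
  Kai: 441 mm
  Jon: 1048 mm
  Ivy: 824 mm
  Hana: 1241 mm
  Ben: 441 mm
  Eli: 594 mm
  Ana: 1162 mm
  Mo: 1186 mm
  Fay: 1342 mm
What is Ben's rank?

Sorted (descending): 1352, 1342, 1241, 1186, 1162, 1048, 824, 678, 623, 594, 441, 441
The 2 values of 441 occupy positions 11–12 → average rank (11+12)/2 = 11.5.
Ben has value 441 mm → rank 11.5.

11.5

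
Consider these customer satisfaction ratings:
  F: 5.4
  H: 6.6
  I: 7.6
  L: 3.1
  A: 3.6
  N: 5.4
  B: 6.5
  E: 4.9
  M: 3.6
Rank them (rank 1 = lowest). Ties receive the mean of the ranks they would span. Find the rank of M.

2.5

Sorted (ascending): 3.1, 3.6, 3.6, 4.9, 5.4, 5.4, 6.5, 6.6, 7.6
The 2 values of 3.6 occupy positions 2–3 → average rank (2+3)/2 = 2.5.
The 2 values of 5.4 occupy positions 5–6 → average rank (5+6)/2 = 5.5.
M has value 3.6 → rank 2.5.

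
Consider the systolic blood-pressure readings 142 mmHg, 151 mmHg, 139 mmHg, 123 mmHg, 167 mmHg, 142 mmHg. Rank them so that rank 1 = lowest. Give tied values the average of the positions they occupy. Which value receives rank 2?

139

Sorted (ascending): 123, 139, 142, 142, 151, 167
The 2 values of 142 occupy positions 3–4 → average rank (3+4)/2 = 3.5.
Rank 2 → value 139.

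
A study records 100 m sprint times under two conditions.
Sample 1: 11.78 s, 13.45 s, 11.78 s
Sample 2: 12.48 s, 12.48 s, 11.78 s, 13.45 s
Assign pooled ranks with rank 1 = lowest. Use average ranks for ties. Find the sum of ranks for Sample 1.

10.5

Sorted (ascending): 11.78, 11.78, 11.78, 12.48, 12.48, 13.45, 13.45
The 3 values of 11.78 occupy positions 1–3 → average rank 2.
The 2 values of 12.48 occupy positions 4–5 → average rank (4+5)/2 = 4.5.
The 2 values of 13.45 occupy positions 6–7 → average rank (6+7)/2 = 6.5.
Sample 1 values → pooled ranks: 11.78→2, 13.45→6.5, 11.78→2
Rank sum = 2 + 6.5 + 2 = 10.5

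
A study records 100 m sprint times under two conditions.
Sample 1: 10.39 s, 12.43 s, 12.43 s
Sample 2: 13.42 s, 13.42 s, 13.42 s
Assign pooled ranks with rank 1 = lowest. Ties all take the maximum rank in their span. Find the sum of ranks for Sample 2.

18

Sorted (ascending): 10.39, 12.43, 12.43, 13.42, 13.42, 13.42
The 2 values of 12.43 occupy positions 2–3 → each gets rank 3.
The 3 values of 13.42 occupy positions 4–6 → each gets rank 6.
Sample 2 values → pooled ranks: 13.42→6, 13.42→6, 13.42→6
Rank sum = 6 + 6 + 6 = 18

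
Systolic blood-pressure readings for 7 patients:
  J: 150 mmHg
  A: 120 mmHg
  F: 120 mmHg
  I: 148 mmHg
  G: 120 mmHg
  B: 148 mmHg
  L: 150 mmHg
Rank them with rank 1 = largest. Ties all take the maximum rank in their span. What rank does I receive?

4

Sorted (descending): 150, 150, 148, 148, 120, 120, 120
The 2 values of 150 occupy positions 1–2 → each gets rank 2.
The 2 values of 148 occupy positions 3–4 → each gets rank 4.
The 3 values of 120 occupy positions 5–7 → each gets rank 7.
I has value 148 mmHg → rank 4.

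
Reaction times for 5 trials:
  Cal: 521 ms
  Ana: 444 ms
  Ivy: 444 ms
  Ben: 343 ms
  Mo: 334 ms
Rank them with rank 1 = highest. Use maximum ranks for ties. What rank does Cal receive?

Sorted (descending): 521, 444, 444, 343, 334
The 2 values of 444 occupy positions 2–3 → each gets rank 3.
Cal has value 521 ms → rank 1.

1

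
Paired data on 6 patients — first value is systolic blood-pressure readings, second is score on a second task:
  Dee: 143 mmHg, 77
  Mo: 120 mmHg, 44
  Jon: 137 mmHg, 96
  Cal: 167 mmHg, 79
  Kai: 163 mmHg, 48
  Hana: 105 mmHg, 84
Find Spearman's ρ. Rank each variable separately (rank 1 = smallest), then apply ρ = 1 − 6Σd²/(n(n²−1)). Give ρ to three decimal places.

Ranks of variable 1: 4, 2, 3, 6, 5, 1
Ranks of variable 2: 3, 1, 6, 4, 2, 5
d = r₁ − r₂: 1, 1, -3, 2, 3, -4
d²: 1, 1, 9, 4, 9, 16; Σd² = 40
ρ = 1 − 6·40/(6·35) = 1 − 240/210 = -0.143

-0.143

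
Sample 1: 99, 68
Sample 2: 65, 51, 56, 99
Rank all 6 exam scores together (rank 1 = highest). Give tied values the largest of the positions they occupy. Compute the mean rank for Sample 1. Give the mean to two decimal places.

2.50

Sorted (descending): 99, 99, 68, 65, 56, 51
The 2 values of 99 occupy positions 1–2 → each gets rank 2.
Sample 1 values → pooled ranks: 99→2, 68→3
Mean rank = (2 + 3) / 2 = 2.50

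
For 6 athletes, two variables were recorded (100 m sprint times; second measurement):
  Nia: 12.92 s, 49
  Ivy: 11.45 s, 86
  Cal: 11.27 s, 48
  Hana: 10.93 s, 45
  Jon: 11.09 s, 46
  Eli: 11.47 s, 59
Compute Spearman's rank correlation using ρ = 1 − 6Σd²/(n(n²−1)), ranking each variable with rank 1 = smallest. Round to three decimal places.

0.771

Ranks of variable 1: 6, 4, 3, 1, 2, 5
Ranks of variable 2: 4, 6, 3, 1, 2, 5
d = r₁ − r₂: 2, -2, 0, 0, 0, 0
d²: 4, 4, 0, 0, 0, 0; Σd² = 8
ρ = 1 − 6·8/(6·35) = 1 − 48/210 = 0.771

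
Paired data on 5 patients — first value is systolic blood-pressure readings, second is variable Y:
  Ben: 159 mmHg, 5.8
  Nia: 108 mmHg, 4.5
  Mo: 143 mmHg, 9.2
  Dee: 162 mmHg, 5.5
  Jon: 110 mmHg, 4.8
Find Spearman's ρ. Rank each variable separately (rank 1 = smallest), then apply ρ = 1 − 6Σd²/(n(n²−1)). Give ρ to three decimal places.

0.600

Ranks of variable 1: 4, 1, 3, 5, 2
Ranks of variable 2: 4, 1, 5, 3, 2
d = r₁ − r₂: 0, 0, -2, 2, 0
d²: 0, 0, 4, 4, 0; Σd² = 8
ρ = 1 − 6·8/(5·24) = 1 − 48/120 = 0.600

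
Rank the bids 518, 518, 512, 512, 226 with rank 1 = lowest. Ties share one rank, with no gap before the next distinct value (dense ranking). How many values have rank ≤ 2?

Sorted (ascending): 226, 512, 512, 518, 518
The 2 values of 512 share dense rank 2.
The 2 values of 518 share dense rank 3.
Remaining distinct values take the next consecutive integers.
Ranks ≤ 2: {1, 2, 2} → 3 values.

3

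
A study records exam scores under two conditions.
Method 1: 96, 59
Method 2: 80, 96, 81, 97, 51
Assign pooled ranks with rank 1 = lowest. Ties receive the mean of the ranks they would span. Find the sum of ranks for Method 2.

20.5

Sorted (ascending): 51, 59, 80, 81, 96, 96, 97
The 2 values of 96 occupy positions 5–6 → average rank (5+6)/2 = 5.5.
Method 2 values → pooled ranks: 80→3, 96→5.5, 81→4, 97→7, 51→1
Rank sum = 3 + 5.5 + 4 + 7 + 1 = 20.5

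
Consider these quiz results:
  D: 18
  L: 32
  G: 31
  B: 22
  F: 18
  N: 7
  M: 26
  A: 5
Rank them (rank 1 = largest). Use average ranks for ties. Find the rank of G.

2

Sorted (descending): 32, 31, 26, 22, 18, 18, 7, 5
The 2 values of 18 occupy positions 5–6 → average rank (5+6)/2 = 5.5.
G has value 31 → rank 2.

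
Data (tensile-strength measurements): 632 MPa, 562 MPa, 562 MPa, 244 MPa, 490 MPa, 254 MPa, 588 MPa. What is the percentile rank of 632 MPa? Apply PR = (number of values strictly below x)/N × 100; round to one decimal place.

N = 7.
Strictly below 632: 6. Equal to 632: 1.
PR = 6/7 × 100 = 85.7

85.7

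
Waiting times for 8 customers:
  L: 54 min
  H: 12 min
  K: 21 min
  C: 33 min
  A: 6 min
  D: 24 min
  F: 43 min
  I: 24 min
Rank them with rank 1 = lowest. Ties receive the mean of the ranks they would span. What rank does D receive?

Sorted (ascending): 6, 12, 21, 24, 24, 33, 43, 54
The 2 values of 24 occupy positions 4–5 → average rank (4+5)/2 = 4.5.
D has value 24 min → rank 4.5.

4.5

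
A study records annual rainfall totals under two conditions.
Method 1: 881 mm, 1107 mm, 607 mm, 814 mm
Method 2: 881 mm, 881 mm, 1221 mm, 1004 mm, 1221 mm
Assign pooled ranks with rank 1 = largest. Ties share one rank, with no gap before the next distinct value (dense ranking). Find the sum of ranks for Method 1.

17

Sorted (descending): 1221, 1221, 1107, 1004, 881, 881, 881, 814, 607
The 2 values of 1221 share dense rank 1.
The 3 values of 881 share dense rank 4.
Remaining distinct values take the next consecutive integers.
Method 1 values → pooled ranks: 881→4, 1107→2, 607→6, 814→5
Rank sum = 4 + 2 + 6 + 5 = 17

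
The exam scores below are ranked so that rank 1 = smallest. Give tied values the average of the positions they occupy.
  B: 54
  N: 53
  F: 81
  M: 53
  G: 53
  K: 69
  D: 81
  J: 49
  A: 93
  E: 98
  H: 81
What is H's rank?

8

Sorted (ascending): 49, 53, 53, 53, 54, 69, 81, 81, 81, 93, 98
The 3 values of 53 occupy positions 2–4 → average rank 3.
The 3 values of 81 occupy positions 7–9 → average rank 8.
H has value 81 → rank 8.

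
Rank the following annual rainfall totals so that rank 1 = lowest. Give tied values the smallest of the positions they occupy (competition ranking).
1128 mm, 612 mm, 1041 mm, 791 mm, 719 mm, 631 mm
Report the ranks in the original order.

Sorted (ascending): 612, 631, 719, 791, 1041, 1128
No ties — each value takes its position as its rank.

6, 1, 5, 4, 3, 2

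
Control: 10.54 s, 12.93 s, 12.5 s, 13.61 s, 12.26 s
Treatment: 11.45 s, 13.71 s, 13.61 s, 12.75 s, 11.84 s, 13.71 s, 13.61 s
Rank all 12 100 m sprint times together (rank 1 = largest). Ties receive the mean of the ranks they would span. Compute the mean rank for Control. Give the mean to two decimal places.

Sorted (descending): 13.71, 13.71, 13.61, 13.61, 13.61, 12.93, 12.75, 12.5, 12.26, 11.84, 11.45, 10.54
The 2 values of 13.71 occupy positions 1–2 → average rank (1+2)/2 = 1.5.
The 3 values of 13.61 occupy positions 3–5 → average rank 4.
Control values → pooled ranks: 10.54→12, 12.93→6, 12.5→8, 13.61→4, 12.26→9
Mean rank = (12 + 6 + 8 + 4 + 9) / 5 = 7.80

7.80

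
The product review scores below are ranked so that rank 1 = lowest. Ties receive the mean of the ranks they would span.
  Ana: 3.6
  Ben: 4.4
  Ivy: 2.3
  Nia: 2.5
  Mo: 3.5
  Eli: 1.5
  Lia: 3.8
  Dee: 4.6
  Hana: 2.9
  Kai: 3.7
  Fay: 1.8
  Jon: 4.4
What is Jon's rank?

10.5

Sorted (ascending): 1.5, 1.8, 2.3, 2.5, 2.9, 3.5, 3.6, 3.7, 3.8, 4.4, 4.4, 4.6
The 2 values of 4.4 occupy positions 10–11 → average rank (10+11)/2 = 10.5.
Jon has value 4.4 → rank 10.5.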